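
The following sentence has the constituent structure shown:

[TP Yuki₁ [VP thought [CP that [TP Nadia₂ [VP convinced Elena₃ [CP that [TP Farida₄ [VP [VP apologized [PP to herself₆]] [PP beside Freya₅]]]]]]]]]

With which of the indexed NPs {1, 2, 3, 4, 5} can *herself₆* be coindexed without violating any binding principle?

*herself* is an anaphor, so Principle A applies: it must be bound in its binding domain.
Binding domain of *herself₆*: the embedded TP, whose subject is Farida₄.
*Yuki₁* c-commands the anaphor but is outside its binding domain → cannot satisfy Principle A.
*Nadia₂* c-commands the anaphor but is outside its binding domain → cannot satisfy Principle A.
*Elena₃* c-commands the anaphor but is outside its binding domain → cannot satisfy Principle A.
*Farida₄* c-commands the anaphor within its binding domain → licit binder.
*Freya₅* does not c-command the anaphor → cannot bind it.

{4}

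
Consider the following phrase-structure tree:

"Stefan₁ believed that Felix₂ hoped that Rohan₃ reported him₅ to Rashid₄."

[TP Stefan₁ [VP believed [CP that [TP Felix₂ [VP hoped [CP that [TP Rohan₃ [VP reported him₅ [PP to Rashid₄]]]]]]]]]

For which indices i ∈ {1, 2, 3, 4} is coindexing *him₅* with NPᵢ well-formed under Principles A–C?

*him* is a pronoun, so Principle B applies: it must be free in its binding domain.
Binding domain of *him₅*: the embedded TP, whose subject is Rohan₃.
*Stefan₁* c-commands the pronoun but from outside its binding domain, and is not c-commanded by it → coindexation permitted.
*Felix₂* c-commands the pronoun but from outside its binding domain, and is not c-commanded by it → coindexation permitted.
*Rohan₃* c-commands the pronoun within its binding domain → coindexation would violate Principle B.
*Rashid₄*: the pronoun c-commands this R-expression → coindexation would violate Principle C on *Rashid₄*.

{1, 2}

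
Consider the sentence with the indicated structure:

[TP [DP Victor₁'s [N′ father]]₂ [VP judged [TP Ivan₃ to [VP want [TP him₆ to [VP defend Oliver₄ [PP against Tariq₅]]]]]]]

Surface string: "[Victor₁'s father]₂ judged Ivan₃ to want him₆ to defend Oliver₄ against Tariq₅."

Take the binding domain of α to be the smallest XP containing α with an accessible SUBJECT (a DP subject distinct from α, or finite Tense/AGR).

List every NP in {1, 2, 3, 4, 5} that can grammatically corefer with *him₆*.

{1, 2}

*him* is a pronoun, so Principle B applies: it must be free in its binding domain.
Binding domain of *him₆*: the embedded TP, whose subject is Ivan₃.
*Victor₁* and the pronoun do not c-command one another → neither Principle B nor Principle C is at stake; coindexation permitted.
*[Victor₁'s father]₂* c-commands the pronoun but from outside its binding domain, and is not c-commanded by it → coindexation permitted.
*Ivan₃* c-commands the pronoun within its binding domain → coindexation would violate Principle B.
*Oliver₄*: the pronoun c-commands this R-expression → coindexation would violate Principle C on *Oliver₄*.
*Tariq₅*: the pronoun c-commands this R-expression → coindexation would violate Principle C on *Tariq₅*.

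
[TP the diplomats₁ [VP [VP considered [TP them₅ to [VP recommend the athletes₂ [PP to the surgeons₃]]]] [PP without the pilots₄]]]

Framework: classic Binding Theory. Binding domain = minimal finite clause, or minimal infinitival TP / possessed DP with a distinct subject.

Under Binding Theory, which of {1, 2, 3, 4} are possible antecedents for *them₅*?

{4}

*them* is a pronoun, so Principle B applies: it must be free in its binding domain.
Binding domain of *them₅*: the matrix TP, whose subject is the diplomats₁.
*the diplomats₁* c-commands the pronoun within its binding domain → coindexation would violate Principle B.
*the athletes₂*: the pronoun c-commands this R-expression → coindexation would violate Principle C on *the athletes₂*.
*the surgeons₃*: the pronoun c-commands this R-expression → coindexation would violate Principle C on *the surgeons₃*.
*the pilots₄* and the pronoun do not c-command one another → neither Principle B nor Principle C is at stake; coindexation permitted.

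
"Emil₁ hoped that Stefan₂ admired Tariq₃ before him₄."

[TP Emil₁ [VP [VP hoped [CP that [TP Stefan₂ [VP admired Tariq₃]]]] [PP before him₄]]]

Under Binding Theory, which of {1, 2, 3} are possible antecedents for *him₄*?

*him* is a pronoun, so Principle B applies: it must be free in its binding domain.
Binding domain of *him₄*: the matrix TP, whose subject is Emil₁.
*Emil₁* c-commands the pronoun within its binding domain → coindexation would violate Principle B.
*Stefan₂* and the pronoun do not c-command one another → neither Principle B nor Principle C is at stake; coindexation permitted.
*Tariq₃* and the pronoun do not c-command one another → neither Principle B nor Principle C is at stake; coindexation permitted.

{2, 3}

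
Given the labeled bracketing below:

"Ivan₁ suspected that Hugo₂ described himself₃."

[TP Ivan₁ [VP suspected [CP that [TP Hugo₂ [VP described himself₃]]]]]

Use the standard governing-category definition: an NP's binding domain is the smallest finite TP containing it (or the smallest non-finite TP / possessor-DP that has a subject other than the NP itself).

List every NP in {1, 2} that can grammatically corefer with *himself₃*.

*himself* is an anaphor, so Principle A applies: it must be bound in its binding domain.
Binding domain of *himself₃*: the embedded TP, whose subject is Hugo₂.
*Ivan₁* c-commands the anaphor but is outside its binding domain → cannot satisfy Principle A.
*Hugo₂* c-commands the anaphor within its binding domain → licit binder.

{2}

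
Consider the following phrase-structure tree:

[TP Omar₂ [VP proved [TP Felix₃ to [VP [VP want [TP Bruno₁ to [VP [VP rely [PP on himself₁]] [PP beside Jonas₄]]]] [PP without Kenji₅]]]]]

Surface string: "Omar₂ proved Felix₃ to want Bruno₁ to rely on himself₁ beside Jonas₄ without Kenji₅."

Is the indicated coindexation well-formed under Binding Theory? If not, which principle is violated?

grammatical

The two coindexed NPs are *Bruno₁* and *himself₁*.
*himself₁* is an anaphor; its binding domain is the embedded TP, whose subject is Bruno₁. *Bruno₁* c-commands it within that domain and shares its index, so Principle A is satisfied.
*Bruno₁* is an R-expression; *himself₁* does not c-command it, and no other NP shares its index, so Principle C is satisfied.
All principles are respected.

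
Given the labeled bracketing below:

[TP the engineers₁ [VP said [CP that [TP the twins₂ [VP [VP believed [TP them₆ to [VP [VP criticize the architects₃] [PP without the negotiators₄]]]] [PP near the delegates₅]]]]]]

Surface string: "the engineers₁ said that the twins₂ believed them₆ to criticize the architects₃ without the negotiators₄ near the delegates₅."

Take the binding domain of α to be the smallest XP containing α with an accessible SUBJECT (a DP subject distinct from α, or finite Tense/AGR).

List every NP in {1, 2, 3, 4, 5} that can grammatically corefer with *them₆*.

*them* is a pronoun, so Principle B applies: it must be free in its binding domain.
Binding domain of *them₆*: the embedded TP, whose subject is the twins₂.
*the engineers₁* c-commands the pronoun but from outside its binding domain, and is not c-commanded by it → coindexation permitted.
*the twins₂* c-commands the pronoun within its binding domain → coindexation would violate Principle B.
*the architects₃*: the pronoun c-commands this R-expression → coindexation would violate Principle C on *the architects₃*.
*the negotiators₄*: the pronoun c-commands this R-expression → coindexation would violate Principle C on *the negotiators₄*.
*the delegates₅* and the pronoun do not c-command one another → neither Principle B nor Principle C is at stake; coindexation permitted.

{1, 5}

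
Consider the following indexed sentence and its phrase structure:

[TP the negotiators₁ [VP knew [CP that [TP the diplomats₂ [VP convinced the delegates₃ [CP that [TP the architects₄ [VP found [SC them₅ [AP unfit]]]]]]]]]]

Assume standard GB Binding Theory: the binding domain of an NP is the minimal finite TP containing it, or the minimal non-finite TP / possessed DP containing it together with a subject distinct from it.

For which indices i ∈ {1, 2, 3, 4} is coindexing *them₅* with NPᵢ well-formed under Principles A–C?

{1, 2, 3}

*them* is a pronoun, so Principle B applies: it must be free in its binding domain.
Binding domain of *them₅*: the embedded TP, whose subject is the architects₄.
*the negotiators₁* c-commands the pronoun but from outside its binding domain, and is not c-commanded by it → coindexation permitted.
*the diplomats₂* c-commands the pronoun but from outside its binding domain, and is not c-commanded by it → coindexation permitted.
*the delegates₃* c-commands the pronoun but from outside its binding domain, and is not c-commanded by it → coindexation permitted.
*the architects₄* c-commands the pronoun within its binding domain → coindexation would violate Principle B.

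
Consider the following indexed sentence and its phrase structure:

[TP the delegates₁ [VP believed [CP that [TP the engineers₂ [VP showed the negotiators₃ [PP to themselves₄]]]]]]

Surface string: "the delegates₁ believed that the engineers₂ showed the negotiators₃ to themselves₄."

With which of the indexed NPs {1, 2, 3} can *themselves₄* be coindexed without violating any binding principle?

{2, 3}

*themselves* is an anaphor, so Principle A applies: it must be bound in its binding domain.
Binding domain of *themselves₄*: the embedded TP, whose subject is the engineers₂.
*the delegates₁* c-commands the anaphor but is outside its binding domain → cannot satisfy Principle A.
*the engineers₂* c-commands the anaphor within its binding domain → licit binder.
*the negotiators₃* c-commands the anaphor within its binding domain → licit binder.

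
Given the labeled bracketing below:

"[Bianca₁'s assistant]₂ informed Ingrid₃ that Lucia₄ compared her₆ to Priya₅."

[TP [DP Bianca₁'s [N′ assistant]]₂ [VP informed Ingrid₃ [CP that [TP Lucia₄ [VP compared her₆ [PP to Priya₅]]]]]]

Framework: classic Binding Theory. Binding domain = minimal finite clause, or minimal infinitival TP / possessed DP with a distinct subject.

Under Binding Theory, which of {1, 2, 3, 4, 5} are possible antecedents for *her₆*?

{1, 2, 3}

*her* is a pronoun, so Principle B applies: it must be free in its binding domain.
Binding domain of *her₆*: the embedded TP, whose subject is Lucia₄.
*Bianca₁* and the pronoun do not c-command one another → neither Principle B nor Principle C is at stake; coindexation permitted.
*[Bianca₁'s assistant]₂* c-commands the pronoun but from outside its binding domain, and is not c-commanded by it → coindexation permitted.
*Ingrid₃* c-commands the pronoun but from outside its binding domain, and is not c-commanded by it → coindexation permitted.
*Lucia₄* c-commands the pronoun within its binding domain → coindexation would violate Principle B.
*Priya₅*: the pronoun c-commands this R-expression → coindexation would violate Principle C on *Priya₅*.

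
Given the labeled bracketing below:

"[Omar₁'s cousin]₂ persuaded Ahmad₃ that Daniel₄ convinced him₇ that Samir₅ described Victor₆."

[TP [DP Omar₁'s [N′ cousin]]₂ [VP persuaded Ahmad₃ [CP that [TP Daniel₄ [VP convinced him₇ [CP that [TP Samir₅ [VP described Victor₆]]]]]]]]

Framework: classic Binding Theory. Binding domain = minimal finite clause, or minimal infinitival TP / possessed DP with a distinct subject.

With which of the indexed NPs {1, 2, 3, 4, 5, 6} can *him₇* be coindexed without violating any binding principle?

*him* is a pronoun, so Principle B applies: it must be free in its binding domain.
Binding domain of *him₇*: the embedded TP, whose subject is Daniel₄.
*Omar₁* and the pronoun do not c-command one another → neither Principle B nor Principle C is at stake; coindexation permitted.
*[Omar₁'s cousin]₂* c-commands the pronoun but from outside its binding domain, and is not c-commanded by it → coindexation permitted.
*Ahmad₃* c-commands the pronoun but from outside its binding domain, and is not c-commanded by it → coindexation permitted.
*Daniel₄* c-commands the pronoun within its binding domain → coindexation would violate Principle B.
*Samir₅*: the pronoun c-commands this R-expression → coindexation would violate Principle C on *Samir₅*.
*Victor₆*: the pronoun c-commands this R-expression → coindexation would violate Principle C on *Victor₆*.

{1, 2, 3}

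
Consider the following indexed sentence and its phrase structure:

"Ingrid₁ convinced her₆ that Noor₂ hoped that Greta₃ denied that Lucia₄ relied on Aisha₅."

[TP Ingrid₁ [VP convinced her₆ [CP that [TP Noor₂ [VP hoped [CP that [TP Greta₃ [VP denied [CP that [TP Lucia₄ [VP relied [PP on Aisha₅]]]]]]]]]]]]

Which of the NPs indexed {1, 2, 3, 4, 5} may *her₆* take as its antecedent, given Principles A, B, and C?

*her* is a pronoun, so Principle B applies: it must be free in its binding domain.
Binding domain of *her₆*: the matrix TP, whose subject is Ingrid₁.
*Ingrid₁* c-commands the pronoun within its binding domain → coindexation would violate Principle B.
*Noor₂*: the pronoun c-commands this R-expression → coindexation would violate Principle C on *Noor₂*.
*Greta₃*: the pronoun c-commands this R-expression → coindexation would violate Principle C on *Greta₃*.
*Lucia₄*: the pronoun c-commands this R-expression → coindexation would violate Principle C on *Lucia₄*.
*Aisha₅*: the pronoun c-commands this R-expression → coindexation would violate Principle C on *Aisha₅*.

none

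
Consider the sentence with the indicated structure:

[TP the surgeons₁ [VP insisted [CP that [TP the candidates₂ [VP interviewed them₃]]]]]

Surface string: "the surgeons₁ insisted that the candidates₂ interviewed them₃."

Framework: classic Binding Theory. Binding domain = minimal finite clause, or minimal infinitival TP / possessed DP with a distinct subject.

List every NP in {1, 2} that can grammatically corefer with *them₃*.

{1}

*them* is a pronoun, so Principle B applies: it must be free in its binding domain.
Binding domain of *them₃*: the embedded TP, whose subject is the candidates₂.
*the surgeons₁* c-commands the pronoun but from outside its binding domain, and is not c-commanded by it → coindexation permitted.
*the candidates₂* c-commands the pronoun within its binding domain → coindexation would violate Principle B.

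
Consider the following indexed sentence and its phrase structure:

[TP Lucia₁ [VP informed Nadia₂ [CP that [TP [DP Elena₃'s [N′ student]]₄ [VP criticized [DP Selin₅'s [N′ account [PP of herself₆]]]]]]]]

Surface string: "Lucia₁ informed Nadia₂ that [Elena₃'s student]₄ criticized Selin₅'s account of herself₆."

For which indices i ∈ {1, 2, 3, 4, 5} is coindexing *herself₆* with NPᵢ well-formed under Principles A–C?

{5}

*herself* is an anaphor, so Principle A applies: it must be bound in its binding domain.
Binding domain of *herself₆*: the possessed DP, whose subject is Selin₅.
*Lucia₁* c-commands the anaphor but is outside its binding domain → cannot satisfy Principle A.
*Nadia₂* c-commands the anaphor but is outside its binding domain → cannot satisfy Principle A.
*Elena₃* does not c-command the anaphor → cannot bind it.
*[Elena₃'s student]₄* c-commands the anaphor but is outside its binding domain → cannot satisfy Principle A.
*Selin₅* c-commands the anaphor within its binding domain → licit binder.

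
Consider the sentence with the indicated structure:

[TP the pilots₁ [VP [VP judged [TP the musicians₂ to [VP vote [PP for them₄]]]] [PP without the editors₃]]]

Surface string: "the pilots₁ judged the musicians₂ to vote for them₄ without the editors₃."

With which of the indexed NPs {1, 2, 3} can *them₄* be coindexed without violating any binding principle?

{1, 3}

*them* is a pronoun, so Principle B applies: it must be free in its binding domain.
Binding domain of *them₄*: the embedded TP, whose subject is the musicians₂.
*the pilots₁* c-commands the pronoun but from outside its binding domain, and is not c-commanded by it → coindexation permitted.
*the musicians₂* c-commands the pronoun within its binding domain → coindexation would violate Principle B.
*the editors₃* and the pronoun do not c-command one another → neither Principle B nor Principle C is at stake; coindexation permitted.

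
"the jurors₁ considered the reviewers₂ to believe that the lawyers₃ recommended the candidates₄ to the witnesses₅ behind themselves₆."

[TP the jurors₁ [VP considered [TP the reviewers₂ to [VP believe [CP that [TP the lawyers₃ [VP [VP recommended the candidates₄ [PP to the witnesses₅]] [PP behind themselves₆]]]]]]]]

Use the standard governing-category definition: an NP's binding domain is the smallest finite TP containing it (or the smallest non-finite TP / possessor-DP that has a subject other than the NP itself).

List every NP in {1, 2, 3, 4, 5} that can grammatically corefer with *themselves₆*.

*themselves* is an anaphor, so Principle A applies: it must be bound in its binding domain.
Binding domain of *themselves₆*: the embedded TP, whose subject is the lawyers₃.
*the jurors₁* c-commands the anaphor but is outside its binding domain → cannot satisfy Principle A.
*the reviewers₂* c-commands the anaphor but is outside its binding domain → cannot satisfy Principle A.
*the lawyers₃* c-commands the anaphor within its binding domain → licit binder.
*the candidates₄* does not c-command the anaphor → cannot bind it.
*the witnesses₅* does not c-command the anaphor → cannot bind it.

{3}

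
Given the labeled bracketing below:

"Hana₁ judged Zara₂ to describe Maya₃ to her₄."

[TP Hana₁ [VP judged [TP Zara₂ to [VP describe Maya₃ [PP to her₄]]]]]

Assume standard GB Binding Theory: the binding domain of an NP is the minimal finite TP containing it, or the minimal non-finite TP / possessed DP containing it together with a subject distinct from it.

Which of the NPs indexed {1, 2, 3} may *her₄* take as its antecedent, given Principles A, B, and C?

*her* is a pronoun, so Principle B applies: it must be free in its binding domain.
Binding domain of *her₄*: the embedded TP, whose subject is Zara₂.
*Hana₁* c-commands the pronoun but from outside its binding domain, and is not c-commanded by it → coindexation permitted.
*Zara₂* c-commands the pronoun within its binding domain → coindexation would violate Principle B.
*Maya₃* c-commands the pronoun within its binding domain → coindexation would violate Principle B.

{1}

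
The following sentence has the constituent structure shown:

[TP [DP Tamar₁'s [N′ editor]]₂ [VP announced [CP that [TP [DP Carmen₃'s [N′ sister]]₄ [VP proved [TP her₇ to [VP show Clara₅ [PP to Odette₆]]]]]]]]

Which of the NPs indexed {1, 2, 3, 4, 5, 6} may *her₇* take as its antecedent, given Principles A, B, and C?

{1, 2, 3}

*her* is a pronoun, so Principle B applies: it must be free in its binding domain.
Binding domain of *her₇*: the embedded TP, whose subject is [Carmen₃'s sister]₄.
*Tamar₁* and the pronoun do not c-command one another → neither Principle B nor Principle C is at stake; coindexation permitted.
*[Tamar₁'s editor]₂* c-commands the pronoun but from outside its binding domain, and is not c-commanded by it → coindexation permitted.
*Carmen₃* and the pronoun do not c-command one another → neither Principle B nor Principle C is at stake; coindexation permitted.
*[Carmen₃'s sister]₄* c-commands the pronoun within its binding domain → coindexation would violate Principle B.
*Clara₅*: the pronoun c-commands this R-expression → coindexation would violate Principle C on *Clara₅*.
*Odette₆*: the pronoun c-commands this R-expression → coindexation would violate Principle C on *Odette₆*.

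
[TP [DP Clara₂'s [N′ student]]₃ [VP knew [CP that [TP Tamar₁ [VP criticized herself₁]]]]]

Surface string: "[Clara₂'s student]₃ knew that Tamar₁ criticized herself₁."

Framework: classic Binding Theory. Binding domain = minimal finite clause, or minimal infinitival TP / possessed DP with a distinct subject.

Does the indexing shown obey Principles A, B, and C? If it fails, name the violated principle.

grammatical

The two coindexed NPs are *Tamar₁* and *herself₁*.
*herself₁* is an anaphor; its binding domain is the embedded TP, whose subject is Tamar₁. *Tamar₁* c-commands it within that domain and shares its index, so Principle A is satisfied.
*Tamar₁* is an R-expression; *herself₁* does not c-command it, and no other NP shares its index, so Principle C is satisfied.
All principles are respected.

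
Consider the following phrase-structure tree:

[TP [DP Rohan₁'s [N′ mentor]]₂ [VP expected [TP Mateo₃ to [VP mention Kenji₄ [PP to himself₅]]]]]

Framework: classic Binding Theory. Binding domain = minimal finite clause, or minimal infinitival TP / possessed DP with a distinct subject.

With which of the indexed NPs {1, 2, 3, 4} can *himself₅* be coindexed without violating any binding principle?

*himself* is an anaphor, so Principle A applies: it must be bound in its binding domain.
Binding domain of *himself₅*: the embedded TP, whose subject is Mateo₃.
*Rohan₁* does not c-command the anaphor → cannot bind it.
*[Rohan₁'s mentor]₂* c-commands the anaphor but is outside its binding domain → cannot satisfy Principle A.
*Mateo₃* c-commands the anaphor within its binding domain → licit binder.
*Kenji₄* c-commands the anaphor within its binding domain → licit binder.

{3, 4}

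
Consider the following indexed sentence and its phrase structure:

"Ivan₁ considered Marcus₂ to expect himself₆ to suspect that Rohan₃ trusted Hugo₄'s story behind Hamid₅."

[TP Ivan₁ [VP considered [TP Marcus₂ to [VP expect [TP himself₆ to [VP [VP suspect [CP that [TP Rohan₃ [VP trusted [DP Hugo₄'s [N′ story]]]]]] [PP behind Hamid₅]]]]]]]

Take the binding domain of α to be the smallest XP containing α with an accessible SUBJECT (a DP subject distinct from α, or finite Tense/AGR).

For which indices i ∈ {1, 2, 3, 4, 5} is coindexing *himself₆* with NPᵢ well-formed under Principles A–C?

{2}

*himself* is an anaphor, so Principle A applies: it must be bound in its binding domain.
Binding domain of *himself₆*: the embedded TP, whose subject is Marcus₂.
*Ivan₁* c-commands the anaphor but is outside its binding domain → cannot satisfy Principle A.
*Marcus₂* c-commands the anaphor within its binding domain → licit binder.
*Rohan₃* does not c-command the anaphor → cannot bind it.
*Hugo₄* does not c-command the anaphor → cannot bind it.
*Hamid₅* does not c-command the anaphor → cannot bind it.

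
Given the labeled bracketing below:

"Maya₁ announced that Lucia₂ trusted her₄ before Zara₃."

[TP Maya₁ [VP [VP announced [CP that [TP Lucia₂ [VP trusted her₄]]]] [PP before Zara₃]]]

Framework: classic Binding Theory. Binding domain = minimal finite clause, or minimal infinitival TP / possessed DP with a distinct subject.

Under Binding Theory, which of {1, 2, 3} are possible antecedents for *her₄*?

*her* is a pronoun, so Principle B applies: it must be free in its binding domain.
Binding domain of *her₄*: the embedded TP, whose subject is Lucia₂.
*Maya₁* c-commands the pronoun but from outside its binding domain, and is not c-commanded by it → coindexation permitted.
*Lucia₂* c-commands the pronoun within its binding domain → coindexation would violate Principle B.
*Zara₃* and the pronoun do not c-command one another → neither Principle B nor Principle C is at stake; coindexation permitted.

{1, 3}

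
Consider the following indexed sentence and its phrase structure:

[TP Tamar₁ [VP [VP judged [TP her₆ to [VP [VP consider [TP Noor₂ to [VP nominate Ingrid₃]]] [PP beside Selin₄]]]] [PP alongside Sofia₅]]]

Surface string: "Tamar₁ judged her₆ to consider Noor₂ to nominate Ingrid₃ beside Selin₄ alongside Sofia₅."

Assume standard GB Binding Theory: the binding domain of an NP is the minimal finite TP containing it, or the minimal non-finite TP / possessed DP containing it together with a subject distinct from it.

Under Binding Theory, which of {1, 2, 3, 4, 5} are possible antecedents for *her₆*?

*her* is a pronoun, so Principle B applies: it must be free in its binding domain.
Binding domain of *her₆*: the matrix TP, whose subject is Tamar₁.
*Tamar₁* c-commands the pronoun within its binding domain → coindexation would violate Principle B.
*Noor₂*: the pronoun c-commands this R-expression → coindexation would violate Principle C on *Noor₂*.
*Ingrid₃*: the pronoun c-commands this R-expression → coindexation would violate Principle C on *Ingrid₃*.
*Selin₄*: the pronoun c-commands this R-expression → coindexation would violate Principle C on *Selin₄*.
*Sofia₅* and the pronoun do not c-command one another → neither Principle B nor Principle C is at stake; coindexation permitted.

{5}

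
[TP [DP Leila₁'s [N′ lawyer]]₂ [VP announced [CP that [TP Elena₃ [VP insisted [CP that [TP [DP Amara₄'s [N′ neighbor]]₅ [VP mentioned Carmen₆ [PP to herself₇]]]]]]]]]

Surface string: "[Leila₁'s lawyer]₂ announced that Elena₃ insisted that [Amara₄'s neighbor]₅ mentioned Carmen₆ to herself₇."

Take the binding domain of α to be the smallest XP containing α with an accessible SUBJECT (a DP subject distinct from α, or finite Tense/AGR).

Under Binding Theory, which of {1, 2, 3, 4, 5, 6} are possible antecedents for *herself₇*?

*herself* is an anaphor, so Principle A applies: it must be bound in its binding domain.
Binding domain of *herself₇*: the embedded TP, whose subject is [Amara₄'s neighbor]₅.
*Leila₁* does not c-command the anaphor → cannot bind it.
*[Leila₁'s lawyer]₂* c-commands the anaphor but is outside its binding domain → cannot satisfy Principle A.
*Elena₃* c-commands the anaphor but is outside its binding domain → cannot satisfy Principle A.
*Amara₄* does not c-command the anaphor → cannot bind it.
*[Amara₄'s neighbor]₅* c-commands the anaphor within its binding domain → licit binder.
*Carmen₆* c-commands the anaphor within its binding domain → licit binder.

{5, 6}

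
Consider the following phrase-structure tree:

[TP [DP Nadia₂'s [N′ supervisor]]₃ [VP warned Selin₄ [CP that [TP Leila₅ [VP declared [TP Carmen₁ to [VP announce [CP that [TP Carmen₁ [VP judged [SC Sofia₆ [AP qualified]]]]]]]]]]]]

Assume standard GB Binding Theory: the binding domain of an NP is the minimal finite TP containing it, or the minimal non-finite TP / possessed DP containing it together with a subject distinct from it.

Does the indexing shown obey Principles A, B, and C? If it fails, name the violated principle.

Principle C

The two coindexed NPs are *Carmen₁* (the lower occurrence) and *Carmen₁* (the higher occurrence).
*Carmen₁* (the lower occurrence) is an R-expression. Principle C requires it to be free everywhere.
*Carmen₁* (the higher occurrence) c-commands it and carries the same index.
The R-expression is bound → Principle C violation.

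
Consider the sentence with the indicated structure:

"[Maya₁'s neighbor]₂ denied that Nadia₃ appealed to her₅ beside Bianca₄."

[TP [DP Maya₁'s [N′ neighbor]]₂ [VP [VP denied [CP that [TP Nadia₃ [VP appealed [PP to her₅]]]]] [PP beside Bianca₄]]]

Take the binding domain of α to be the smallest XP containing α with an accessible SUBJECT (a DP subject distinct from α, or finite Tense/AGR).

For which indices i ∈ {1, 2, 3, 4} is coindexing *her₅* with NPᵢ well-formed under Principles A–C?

{1, 2, 4}

*her* is a pronoun, so Principle B applies: it must be free in its binding domain.
Binding domain of *her₅*: the embedded TP, whose subject is Nadia₃.
*Maya₁* and the pronoun do not c-command one another → neither Principle B nor Principle C is at stake; coindexation permitted.
*[Maya₁'s neighbor]₂* c-commands the pronoun but from outside its binding domain, and is not c-commanded by it → coindexation permitted.
*Nadia₃* c-commands the pronoun within its binding domain → coindexation would violate Principle B.
*Bianca₄* and the pronoun do not c-command one another → neither Principle B nor Principle C is at stake; coindexation permitted.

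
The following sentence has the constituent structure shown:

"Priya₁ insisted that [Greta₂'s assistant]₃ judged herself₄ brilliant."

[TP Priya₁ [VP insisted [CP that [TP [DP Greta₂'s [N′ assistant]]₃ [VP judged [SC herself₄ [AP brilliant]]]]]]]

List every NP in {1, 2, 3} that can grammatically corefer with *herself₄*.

{3}

*herself* is an anaphor, so Principle A applies: it must be bound in its binding domain.
Binding domain of *herself₄*: the embedded TP, whose subject is [Greta₂'s assistant]₃.
*Priya₁* c-commands the anaphor but is outside its binding domain → cannot satisfy Principle A.
*Greta₂* does not c-command the anaphor → cannot bind it.
*[Greta₂'s assistant]₃* c-commands the anaphor within its binding domain → licit binder.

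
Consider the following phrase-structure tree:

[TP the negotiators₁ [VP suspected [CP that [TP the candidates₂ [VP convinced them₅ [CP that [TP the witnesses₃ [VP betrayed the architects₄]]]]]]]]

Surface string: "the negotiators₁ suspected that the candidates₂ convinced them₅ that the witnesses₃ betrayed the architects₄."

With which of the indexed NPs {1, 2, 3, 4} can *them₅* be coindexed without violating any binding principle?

*them* is a pronoun, so Principle B applies: it must be free in its binding domain.
Binding domain of *them₅*: the embedded TP, whose subject is the candidates₂.
*the negotiators₁* c-commands the pronoun but from outside its binding domain, and is not c-commanded by it → coindexation permitted.
*the candidates₂* c-commands the pronoun within its binding domain → coindexation would violate Principle B.
*the witnesses₃*: the pronoun c-commands this R-expression → coindexation would violate Principle C on *the witnesses₃*.
*the architects₄*: the pronoun c-commands this R-expression → coindexation would violate Principle C on *the architects₄*.

{1}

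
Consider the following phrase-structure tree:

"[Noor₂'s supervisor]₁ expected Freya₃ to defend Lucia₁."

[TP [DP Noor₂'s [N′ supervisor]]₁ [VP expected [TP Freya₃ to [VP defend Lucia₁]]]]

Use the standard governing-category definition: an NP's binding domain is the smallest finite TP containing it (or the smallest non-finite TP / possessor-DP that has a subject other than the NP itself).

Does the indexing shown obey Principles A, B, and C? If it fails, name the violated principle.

The two coindexed NPs are *[Noor₂'s supervisor]₁* and *Lucia₁*.
*Lucia₁* is an R-expression. Principle C requires it to be free everywhere.
*[Noor₂'s supervisor]₁* c-commands it and carries the same index.
The R-expression is bound → Principle C violation.

Principle C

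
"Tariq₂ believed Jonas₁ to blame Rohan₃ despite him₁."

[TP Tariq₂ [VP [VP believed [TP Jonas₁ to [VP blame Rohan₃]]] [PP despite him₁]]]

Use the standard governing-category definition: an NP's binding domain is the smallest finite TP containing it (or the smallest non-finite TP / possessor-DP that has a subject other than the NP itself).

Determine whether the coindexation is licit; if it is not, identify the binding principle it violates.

The two coindexed NPs are *Jonas₁* and *him₁*.
*him₁* is a pronoun; its binding domain is the matrix TP, whose subject is Tariq₂. Within that domain it is c-commanded only by *Tariq₂*, which carries a different index — the pronoun is free locally, so Principle B holds.
*Jonas₁* is an R-expression; *him₁* does not c-command it, and no other NP shares its index, so Principle C is satisfied.
All principles are respected.

grammatical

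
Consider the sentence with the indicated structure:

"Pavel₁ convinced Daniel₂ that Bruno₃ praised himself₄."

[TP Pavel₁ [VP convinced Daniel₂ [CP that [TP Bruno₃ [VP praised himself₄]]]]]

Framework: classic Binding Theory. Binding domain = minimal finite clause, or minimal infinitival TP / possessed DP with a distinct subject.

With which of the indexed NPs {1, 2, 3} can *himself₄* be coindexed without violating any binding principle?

*himself* is an anaphor, so Principle A applies: it must be bound in its binding domain.
Binding domain of *himself₄*: the embedded TP, whose subject is Bruno₃.
*Pavel₁* c-commands the anaphor but is outside its binding domain → cannot satisfy Principle A.
*Daniel₂* c-commands the anaphor but is outside its binding domain → cannot satisfy Principle A.
*Bruno₃* c-commands the anaphor within its binding domain → licit binder.

{3}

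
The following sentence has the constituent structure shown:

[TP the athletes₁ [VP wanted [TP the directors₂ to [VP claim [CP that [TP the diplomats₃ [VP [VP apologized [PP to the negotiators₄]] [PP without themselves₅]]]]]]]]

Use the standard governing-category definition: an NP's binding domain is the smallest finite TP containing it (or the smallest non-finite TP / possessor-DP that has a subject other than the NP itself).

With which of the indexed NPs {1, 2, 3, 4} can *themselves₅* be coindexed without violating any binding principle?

*themselves* is an anaphor, so Principle A applies: it must be bound in its binding domain.
Binding domain of *themselves₅*: the embedded TP, whose subject is the diplomats₃.
*the athletes₁* c-commands the anaphor but is outside its binding domain → cannot satisfy Principle A.
*the directors₂* c-commands the anaphor but is outside its binding domain → cannot satisfy Principle A.
*the diplomats₃* c-commands the anaphor within its binding domain → licit binder.
*the negotiators₄* does not c-command the anaphor → cannot bind it.

{3}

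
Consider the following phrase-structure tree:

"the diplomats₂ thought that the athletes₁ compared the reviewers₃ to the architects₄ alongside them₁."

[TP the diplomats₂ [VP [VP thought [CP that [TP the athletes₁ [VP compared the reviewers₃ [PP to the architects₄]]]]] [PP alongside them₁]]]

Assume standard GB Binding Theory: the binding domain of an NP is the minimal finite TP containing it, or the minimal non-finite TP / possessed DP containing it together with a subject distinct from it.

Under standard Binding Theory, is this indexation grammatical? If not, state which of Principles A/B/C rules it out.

grammatical

The two coindexed NPs are *the athletes₁* and *them₁*.
*them₁* is a pronoun; its binding domain is the matrix TP, whose subject is the diplomats₂. Within that domain it is c-commanded only by *the diplomats₂*, which carries a different index — the pronoun is free locally, so Principle B holds.
*the athletes₁* is an R-expression; *them₁* does not c-command it, and no other NP shares its index, so Principle C is satisfied.
All principles are respected.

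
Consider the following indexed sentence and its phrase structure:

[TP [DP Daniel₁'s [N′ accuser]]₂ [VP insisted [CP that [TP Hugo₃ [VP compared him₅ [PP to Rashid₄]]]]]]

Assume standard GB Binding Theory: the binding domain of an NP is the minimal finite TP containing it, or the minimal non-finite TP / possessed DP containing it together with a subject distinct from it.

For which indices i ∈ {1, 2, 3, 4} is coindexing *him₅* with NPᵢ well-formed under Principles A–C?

*him* is a pronoun, so Principle B applies: it must be free in its binding domain.
Binding domain of *him₅*: the embedded TP, whose subject is Hugo₃.
*Daniel₁* and the pronoun do not c-command one another → neither Principle B nor Principle C is at stake; coindexation permitted.
*[Daniel₁'s accuser]₂* c-commands the pronoun but from outside its binding domain, and is not c-commanded by it → coindexation permitted.
*Hugo₃* c-commands the pronoun within its binding domain → coindexation would violate Principle B.
*Rashid₄*: the pronoun c-commands this R-expression → coindexation would violate Principle C on *Rashid₄*.

{1, 2}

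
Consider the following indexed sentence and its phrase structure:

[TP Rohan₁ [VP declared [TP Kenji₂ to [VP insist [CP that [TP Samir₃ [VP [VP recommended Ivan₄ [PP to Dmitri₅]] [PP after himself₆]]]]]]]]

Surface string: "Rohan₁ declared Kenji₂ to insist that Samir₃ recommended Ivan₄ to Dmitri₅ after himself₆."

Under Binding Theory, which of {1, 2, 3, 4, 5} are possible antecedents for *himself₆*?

*himself* is an anaphor, so Principle A applies: it must be bound in its binding domain.
Binding domain of *himself₆*: the embedded TP, whose subject is Samir₃.
*Rohan₁* c-commands the anaphor but is outside its binding domain → cannot satisfy Principle A.
*Kenji₂* c-commands the anaphor but is outside its binding domain → cannot satisfy Principle A.
*Samir₃* c-commands the anaphor within its binding domain → licit binder.
*Ivan₄* does not c-command the anaphor → cannot bind it.
*Dmitri₅* does not c-command the anaphor → cannot bind it.

{3}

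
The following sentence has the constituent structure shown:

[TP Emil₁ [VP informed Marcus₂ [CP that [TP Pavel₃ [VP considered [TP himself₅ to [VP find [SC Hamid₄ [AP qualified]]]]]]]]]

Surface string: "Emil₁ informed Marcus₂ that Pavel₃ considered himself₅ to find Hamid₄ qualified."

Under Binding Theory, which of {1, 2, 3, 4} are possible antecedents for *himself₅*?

*himself* is an anaphor, so Principle A applies: it must be bound in its binding domain.
Binding domain of *himself₅*: the embedded TP, whose subject is Pavel₃.
*Emil₁* c-commands the anaphor but is outside its binding domain → cannot satisfy Principle A.
*Marcus₂* c-commands the anaphor but is outside its binding domain → cannot satisfy Principle A.
*Pavel₃* c-commands the anaphor within its binding domain → licit binder.
*Hamid₄* does not c-command the anaphor → cannot bind it.

{3}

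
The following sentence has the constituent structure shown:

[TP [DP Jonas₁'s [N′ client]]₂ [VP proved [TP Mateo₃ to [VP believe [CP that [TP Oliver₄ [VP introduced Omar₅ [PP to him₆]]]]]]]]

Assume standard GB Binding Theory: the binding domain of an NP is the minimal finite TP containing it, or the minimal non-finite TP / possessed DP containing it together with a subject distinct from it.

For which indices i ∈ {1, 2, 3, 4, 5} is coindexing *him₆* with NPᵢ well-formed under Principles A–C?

{1, 2, 3}

*him* is a pronoun, so Principle B applies: it must be free in its binding domain.
Binding domain of *him₆*: the embedded TP, whose subject is Oliver₄.
*Jonas₁* and the pronoun do not c-command one another → neither Principle B nor Principle C is at stake; coindexation permitted.
*[Jonas₁'s client]₂* c-commands the pronoun but from outside its binding domain, and is not c-commanded by it → coindexation permitted.
*Mateo₃* c-commands the pronoun but from outside its binding domain, and is not c-commanded by it → coindexation permitted.
*Oliver₄* c-commands the pronoun within its binding domain → coindexation would violate Principle B.
*Omar₅* c-commands the pronoun within its binding domain → coindexation would violate Principle B.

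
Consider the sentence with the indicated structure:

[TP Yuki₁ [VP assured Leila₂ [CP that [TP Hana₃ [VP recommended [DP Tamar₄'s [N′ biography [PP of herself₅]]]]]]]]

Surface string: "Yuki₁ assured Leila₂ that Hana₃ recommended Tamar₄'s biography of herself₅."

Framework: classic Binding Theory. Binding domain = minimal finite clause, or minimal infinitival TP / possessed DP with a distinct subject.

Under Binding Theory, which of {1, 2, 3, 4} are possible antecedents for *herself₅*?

*herself* is an anaphor, so Principle A applies: it must be bound in its binding domain.
Binding domain of *herself₅*: the possessed DP, whose subject is Tamar₄.
*Yuki₁* c-commands the anaphor but is outside its binding domain → cannot satisfy Principle A.
*Leila₂* c-commands the anaphor but is outside its binding domain → cannot satisfy Principle A.
*Hana₃* c-commands the anaphor but is outside its binding domain → cannot satisfy Principle A.
*Tamar₄* c-commands the anaphor within its binding domain → licit binder.

{4}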